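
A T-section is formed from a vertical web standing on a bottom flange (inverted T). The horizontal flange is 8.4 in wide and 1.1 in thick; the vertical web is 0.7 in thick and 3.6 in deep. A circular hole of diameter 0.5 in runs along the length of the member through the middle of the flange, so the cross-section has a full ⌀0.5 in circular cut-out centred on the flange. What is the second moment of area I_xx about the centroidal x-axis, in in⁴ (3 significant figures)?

I_xx ≈ 14.5 in⁴

Break the section into simple shapes (no overlaps), measuring from the bottom-left corner of the bounding box.
Flange: 8.4 × 1.1, A = 9.24 in², y = 0.55 in, Ī = 0.9317 in⁴.
Web: 0.7 × 3.6, A = 2.52 in², y = 2.9 in, Ī = 2.7216 in⁴.
Hole (subtracted): ⌀0.5, A = 0.19635 in², y = 0.55 in, Ī = 0.003068 in⁴.
Centroid: ȳ = ΣA·y / ΣA = 1.0621 in.
Transfer each piece to the centroidal x-axis using Ī + A·d² with d = y − 1.0621:
  flange: d = -0.51212 in → contributes +3.3551 in⁴
  web: d = 1.8379 in → contributes +11.234 in⁴
  hole: d = -0.51212 in → contributes −0.054564 in⁴
Total I = 14.534 in⁴.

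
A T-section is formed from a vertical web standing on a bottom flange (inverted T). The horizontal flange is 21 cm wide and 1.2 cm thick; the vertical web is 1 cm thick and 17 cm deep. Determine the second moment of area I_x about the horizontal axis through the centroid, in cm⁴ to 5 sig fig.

Decompose the section into non-overlapping parts with the origin at the bottom-left of its bounding rectangle.
Flange: 21 × 1.2, A = 25.2 cm², y = 0.6 cm, Ī = 3.024 cm⁴.
Web: 1 × 17, A = 17 cm², y = 9.7 cm, Ī = 409.4167 cm⁴.
Centroid: ȳ = ΣA·y / ΣA = 4.265877 cm.
Transfer each piece to the horizontal axis through the centroid using Ī + A·d² with d = y − 4.265877:
  flange: d = -3.665877 cm → contributes +341.678 cm⁴
  web: d = 5.434123 cm → contributes +911.4215 cm⁴
Total I = 1253.1 cm⁴.

I_x ≈ 1253.1 cm⁴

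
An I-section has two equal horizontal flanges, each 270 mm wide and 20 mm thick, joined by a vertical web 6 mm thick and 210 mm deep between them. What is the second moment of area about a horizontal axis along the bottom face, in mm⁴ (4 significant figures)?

Treat the section as a set of non-overlapping primitives; coordinates are from the bounding-box lower-left.
Bottom flange: 270 × 20, A = 5 400 mm², y = 10 mm, Ī = 180 000 mm⁴.
Web: 6 × 210, A = 1 260 mm², y = 125 mm, Ī = 4 630 500 mm⁴.
Top flange: 270 × 20, A = 5 400 mm², y = 240 mm, Ī = 180 000 mm⁴.
Transfer each piece to the bottom edge using Ī + A·d² with d = y − 0:
  bottom flange: d = 10 mm → contributes +720 000 mm⁴
  web: d = 125 mm → contributes +24 318 000 mm⁴
  top flange: d = 240 mm → contributes +311 220 000 mm⁴
Total I = 336 258 000 mm⁴.

I_base ≈ 3.363 × 10⁸ mm⁴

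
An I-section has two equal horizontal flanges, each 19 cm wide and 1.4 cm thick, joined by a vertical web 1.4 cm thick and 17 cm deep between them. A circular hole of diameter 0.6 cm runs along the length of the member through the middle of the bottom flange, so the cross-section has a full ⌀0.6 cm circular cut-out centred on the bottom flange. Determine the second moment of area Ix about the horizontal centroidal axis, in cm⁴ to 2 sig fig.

Ix ≈ 5100 cm⁴

Decompose the section into non-overlapping parts with the origin at the bottom-left of its bounding rectangle.
Bottom flange: 19 × 1.4, A = 26.6 cm², y = 0.7 cm, Ī = 4.345 cm⁴.
Web: 1.4 × 17, A = 23.8 cm², y = 9.9 cm, Ī = 573.2 cm⁴.
Top flange: 19 × 1.4, A = 26.6 cm², y = 19.1 cm, Ī = 4.345 cm⁴.
Hole (subtracted): ⌀0.6, A = 0.2827 cm², y = 0.7 cm, Ī = 0.006362 cm⁴.
Centroid: ȳ = ΣA·y / ΣA = 9.934 cm.
Transfer each piece to the horizontal centroidal axis using Ī + A·d² with d = y − 9.934:
  bottom flange: d = -9.234 cm → contributes +2 272 cm⁴
  web: d = -0.03391 cm → contributes +573.2 cm⁴
  top flange: d = 9.166 cm → contributes +2 239 cm⁴
  hole: d = -9.234 cm → contributes −24.11 cm⁴
Total I = 5 061 cm⁴.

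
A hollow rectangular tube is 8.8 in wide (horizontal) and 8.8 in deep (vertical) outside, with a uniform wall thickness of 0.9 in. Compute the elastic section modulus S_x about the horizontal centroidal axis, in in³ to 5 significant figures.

Decompose the section into non-overlapping parts with the origin at the bottom-left of its bounding rectangle.
Outer rectangle: 8.8 × 8.8, A = 77.44 in², y = 4.4 in, Ī = 499.7461 in⁴.
Inner void (subtracted): 7 × 7, A = 49 in², y = 4.4 in, Ī = 200.0833 in⁴.
By symmetry the centroid is at mid-height, ȳ = 4.4 in.
All pieces are centred on the horizontal centroidal axis, so I = ΣĪ (holes subtracted) = 299.6628 in⁴.
Extreme fibre distance c = 4.4 in; S = I/c = 68.10518 in³.

S_x ≈ 68.105 in³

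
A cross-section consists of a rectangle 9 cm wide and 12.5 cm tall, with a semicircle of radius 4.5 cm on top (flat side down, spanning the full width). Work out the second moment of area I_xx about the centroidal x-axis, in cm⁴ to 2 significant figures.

Decompose the section into non-overlapping parts with the origin at the bottom-left of its bounding rectangle.
Rectangular body: 9 × 12.5, A = 112.5 cm², y = 6.25 cm, Ī = 1 465 cm⁴.
Semicircular cap: semicircle r = 4.5, A = 31.81 cm², y = 14.41 cm, Ī = 45.01 cm⁴.
Centroid: ȳ = ΣA·y / ΣA = 8.049 cm.
Transfer each piece to the centroidal x-axis using Ī + A·d² with d = y − 8.049:
  rectangular body: d = -1.799 cm → contributes +1 829 cm⁴
  semicircular cap: d = 6.361 cm → contributes +1 332 cm⁴
Total I = 3 161 cm⁴.

I_xx ≈ 3200 cm⁴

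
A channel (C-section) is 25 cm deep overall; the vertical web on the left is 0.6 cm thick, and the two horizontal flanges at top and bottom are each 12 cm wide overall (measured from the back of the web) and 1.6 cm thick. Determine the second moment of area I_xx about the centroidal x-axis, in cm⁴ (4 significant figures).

Treat the section as a set of non-overlapping primitives; coordinates are from the bounding-box lower-left.
Web: 0.6 × 25, A = 15 cm², y = 12.5 cm, Ī = 781.25 cm⁴.
Top flange (beyond web): 11.4 × 1.6, A = 18.24 cm², y = 24.2 cm, Ī = 3.8912 cm⁴.
Bottom flange (beyond web): 11.4 × 1.6, A = 18.24 cm², y = 0.8 cm, Ī = 3.8912 cm⁴.
By symmetry the centroid is at mid-height, ȳ = 12.5 cm.
Transfer each piece to the centroidal x-axis using Ī + A·d² with d = y − 12.5:
  web: d = 0 cm → contributes +781.25 cm⁴
  top flange (beyond web): d = 11.7 cm → contributes +2500.76 cm⁴
  bottom flange (beyond web): d = -11.7 cm → contributes +2500.76 cm⁴
Total I = 5782.78 cm⁴.

I_xx ≈ 5783 cm⁴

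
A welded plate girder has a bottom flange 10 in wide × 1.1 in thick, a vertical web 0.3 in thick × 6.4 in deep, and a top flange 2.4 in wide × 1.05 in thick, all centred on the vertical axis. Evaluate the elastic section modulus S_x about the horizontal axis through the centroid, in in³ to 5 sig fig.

Decompose the section into non-overlapping parts with the origin at the bottom-left of its bounding rectangle.
Bottom plate: 10 × 1.1, A = 11 in², y = 0.55 in, Ī = 1.109167 in⁴.
Web plate: 0.3 × 6.4, A = 1.92 in², y = 4.3 in, Ī = 6.5536 in⁴.
Top plate: 2.4 × 1.05, A = 2.52 in², y = 8.025 in, Ī = 0.231525 in⁴.
Centroid: ȳ = ΣA·y / ΣA = 2.236334 in.
Transfer each piece to the horizontal axis through the centroid using Ī + A·d² with d = y − 2.236334:
  bottom plate: d = -1.686334 in → contributes +32.39012 in⁴
  web plate: d = 2.063666 in → contributes +14.73034 in⁴
  top plate: d = 5.788666 in → contributes +84.67333 in⁴
Total I = 131.7938 in⁴.
Extreme fibre distance c = 6.313666 in; S = I/c = 20.87437 in³.

S_x ≈ 20.874 in³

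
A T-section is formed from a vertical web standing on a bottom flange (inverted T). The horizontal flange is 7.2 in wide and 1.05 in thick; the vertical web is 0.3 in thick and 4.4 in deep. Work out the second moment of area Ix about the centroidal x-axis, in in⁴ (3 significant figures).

Ix ≈ 11.2 in⁴

Split into non-overlapping primitives; take the origin at the lower-left of the bounding box.
Flange: 7.2 × 1.05, A = 7.56 in², y = 0.525 in, Ī = 0.69458 in⁴.
Web: 0.3 × 4.4, A = 1.32 in², y = 3.25 in, Ī = 2.1296 in⁴.
Centroid: ȳ = ΣA·y / ΣA = 0.93007 in.
Transfer each piece to the centroidal x-axis using Ī + A·d² with d = y − 0.93007:
  flange: d = -0.40507 in → contributes +1.935 in⁴
  web: d = 2.3199 in → contributes +9.234 in⁴
Total I = 11.169 in⁴.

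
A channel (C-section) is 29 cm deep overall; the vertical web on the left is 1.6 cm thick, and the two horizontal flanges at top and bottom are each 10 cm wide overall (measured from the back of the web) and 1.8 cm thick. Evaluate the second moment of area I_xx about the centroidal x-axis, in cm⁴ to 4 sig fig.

Decompose the section into non-overlapping parts with the origin at the bottom-left of its bounding rectangle.
Web: 1.6 × 29, A = 46.4 cm², y = 14.5 cm, Ī = 3251.87 cm⁴.
Top flange (beyond web): 8.4 × 1.8, A = 15.12 cm², y = 28.1 cm, Ī = 4.0824 cm⁴.
Bottom flange (beyond web): 8.4 × 1.8, A = 15.12 cm², y = 0.9 cm, Ī = 4.0824 cm⁴.
By symmetry the centroid is at mid-height, ȳ = 14.5 cm.
Transfer each piece to the centroidal x-axis using Ī + A·d² with d = y − 14.5:
  web: d = 0 cm → contributes +3251.87 cm⁴
  top flange (beyond web): d = 13.6 cm → contributes +2800.68 cm⁴
  bottom flange (beyond web): d = -13.6 cm → contributes +2800.68 cm⁴
Total I = 8853.22 cm⁴.

I_xx ≈ 8853 cm⁴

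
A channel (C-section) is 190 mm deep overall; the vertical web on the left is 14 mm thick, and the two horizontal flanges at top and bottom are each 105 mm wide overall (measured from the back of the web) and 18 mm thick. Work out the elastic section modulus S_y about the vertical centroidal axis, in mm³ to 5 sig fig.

S_y ≈ 9.2000 × 10⁴ mm³

Treat the section as a set of non-overlapping primitives; coordinates are from the bounding-box lower-left.
Web: 14 × 190, A = 2 660 mm², x = 7 mm, Ī = 43446.67 mm⁴.
Top flange (beyond web): 91 × 18, A = 1 638 mm², x = 59.5 mm, Ī = 1 130 357 mm⁴.
Bottom flange (beyond web): 91 × 18, A = 1 638 mm², x = 59.5 mm, Ī = 1 130 357 mm⁴.
Centroid: x̄ = ΣA·x / ΣA = 35.97406 mm.
Transfer each piece to the vertical centroidal axis using Ī + A·d² with d = x − 35.97406:
  web: d = -28.97406 mm → contributes +2 276 506 mm⁴
  top flange (beyond web): d = 23.52594 mm → contributes +2 036 940 mm⁴
  bottom flange (beyond web): d = 23.52594 mm → contributes +2 036 940 mm⁴
Total I = 6 350 387 mm⁴.
Extreme fibre distance c = 69.02594 mm; S = I/c = 92 000 mm³.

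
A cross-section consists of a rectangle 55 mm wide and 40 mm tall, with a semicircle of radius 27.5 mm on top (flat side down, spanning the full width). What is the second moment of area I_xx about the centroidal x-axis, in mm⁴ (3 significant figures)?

I_xx ≈ 1.13 × 10⁶ mm⁴

Break the section into simple shapes (no overlaps), measuring from the bottom-left corner of the bounding box.
Rectangular body: 55 × 40, A = 2 200 mm², y = 20 mm, Ī = 293 333 mm⁴.
Semicircular cap: semicircle r = 27.5, A = 1187.9 mm², y = 51.671 mm, Ī = 62 772 mm⁴.
Centroid: ȳ = ΣA·y / ΣA = 31.105 mm.
Transfer each piece to the centroidal x-axis using Ī + A·d² with d = y − 31.105:
  rectangular body: d = -11.105 mm → contributes +564 641 mm⁴
  semicircular cap: d = 20.566 mm → contributes +565 229 mm⁴
Total I = 1 129 870 mm⁴.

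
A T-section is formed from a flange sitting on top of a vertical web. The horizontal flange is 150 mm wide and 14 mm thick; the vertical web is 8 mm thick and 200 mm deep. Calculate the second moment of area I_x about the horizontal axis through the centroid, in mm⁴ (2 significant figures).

I_x ≈ 1.6 × 10⁷ mm⁴

Split into non-overlapping primitives; take the origin at the lower-left of the bounding box.
Flange: 150 × 14, A = 2 100 mm², y = 207 mm, Ī = 34 300 mm⁴.
Web: 8 × 200, A = 1 600 mm², y = 100 mm, Ī = 5 333 333 mm⁴.
Centroid: ȳ = ΣA·y / ΣA = 160.7 mm.
Transfer each piece to the horizontal axis through the centroid using Ī + A·d² with d = y − 160.7:
  flange: d = 46.27 mm → contributes +4 530 270 mm⁴
  web: d = -60.73 mm → contributes +11 234 293 mm⁴
Total I = 15 764 563 mm⁴.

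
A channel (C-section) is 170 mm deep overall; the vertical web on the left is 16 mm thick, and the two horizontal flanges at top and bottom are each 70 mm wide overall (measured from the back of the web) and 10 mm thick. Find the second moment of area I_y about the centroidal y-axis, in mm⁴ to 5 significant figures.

Break the section into simple shapes (no overlaps), measuring from the bottom-left corner of the bounding box.
Web: 16 × 170, A = 2 720 mm², x = 8 mm, Ī = 58026.67 mm⁴.
Top flange (beyond web): 54 × 10, A = 540 mm², x = 43 mm, Ī = 131 220 mm⁴.
Bottom flange (beyond web): 54 × 10, A = 540 mm², x = 43 mm, Ī = 131 220 mm⁴.
Centroid: x̄ = ΣA·x / ΣA = 17.94737 mm.
Transfer each piece to the centroidal y-axis using Ī + A·d² with d = x − 17.94737:
  web: d = -9.947368 mm → contributes +327 171 mm⁴
  top flange (beyond web): d = 25.05263 mm → contributes +470142.5 mm⁴
  bottom flange (beyond web): d = 25.05263 mm → contributes +470142.5 mm⁴
Total I = 1 267 456 mm⁴.

I_y ≈ 1.2675 × 10⁶ mm⁴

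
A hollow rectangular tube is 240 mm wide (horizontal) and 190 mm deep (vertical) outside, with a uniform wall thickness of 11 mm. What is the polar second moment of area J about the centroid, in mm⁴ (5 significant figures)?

J ≈ 1.2488 × 10⁸ mm⁴

Decompose the section into non-overlapping parts with the origin at the bottom-left of its bounding rectangle.
Outer rectangle: 240 × 190, A = 45 600 mm², y = 95 mm, Ī = 137 180 000 mm⁴.
Inner void (subtracted): 218 × 168, A = 36 624 mm², y = 95 mm, Ī = 86 139 648 mm⁴.
By symmetry the centroid is at mid-height, ȳ = 95 mm.
All pieces are centred on the centroidal x-axis, so I = ΣĪ (holes subtracted) = 51 040 352 mm⁴.
Repeating about the centroidal y-axis gives I_y = 73 836 752 mm⁴.
Polar second moment: J = I_x + I_y = 124 877 104 mm⁴.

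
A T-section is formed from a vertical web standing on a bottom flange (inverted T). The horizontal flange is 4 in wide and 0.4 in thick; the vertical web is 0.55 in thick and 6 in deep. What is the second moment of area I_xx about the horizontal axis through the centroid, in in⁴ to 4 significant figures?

Break the section into simple shapes (no overlaps), measuring from the bottom-left corner of the bounding box.
Flange: 4 × 0.4, A = 1.6 in², y = 0.2 in, Ī = 0.0213333 in⁴.
Web: 0.55 × 6, A = 3.3 in², y = 3.4 in, Ī = 9.9 in⁴.
Centroid: ȳ = ΣA·y / ΣA = 2.3551 in.
Transfer each piece to the horizontal axis through the centroid using Ī + A·d² with d = y − 2.3551:
  flange: d = -2.1551 in → contributes +7.45248 in⁴
  web: d = 1.0449 in → contributes +13.503 in⁴
Total I = 20.9555 in⁴.

I_xx ≈ 20.96 in⁴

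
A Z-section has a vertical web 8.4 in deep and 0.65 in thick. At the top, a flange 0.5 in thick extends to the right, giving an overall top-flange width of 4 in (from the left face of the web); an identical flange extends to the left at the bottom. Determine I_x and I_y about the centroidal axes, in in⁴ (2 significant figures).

I_x ≈ 84 in⁴, I_y ≈ 17 in⁴

Treat the section as a set of non-overlapping primitives; coordinates are from the bounding-box lower-left.
Web: 0.65 × 8.4, A = 5.46 in², y = 4.2 in, Ī = 32.1 in⁴.
Top flange (beyond web): 3.35 × 0.5, A = 1.675 in², y = 8.15 in, Ī = 0.0349 in⁴.
Bottom flange (beyond web): 3.35 × 0.5, A = 1.675 in², y = 0.25 in, Ī = 0.0349 in⁴.
Centroid: ȳ = ΣA·y / ΣA = 4.2 in.
Transfer each piece to the centroidal x-axis using Ī + A·d² with d = y − 4.2:
  web: d = 0 in → contributes +32.1 in⁴
  top flange (beyond web): d = 3.95 in → contributes +26.17 in⁴
  bottom flange (beyond web): d = -3.95 in → contributes +26.17 in⁴
Total I = 84.44 in⁴.
For the y-axis: x̄ = 3.675 in.
Repeating about the centroidal y-axis gives I_y = 16.73 in⁴.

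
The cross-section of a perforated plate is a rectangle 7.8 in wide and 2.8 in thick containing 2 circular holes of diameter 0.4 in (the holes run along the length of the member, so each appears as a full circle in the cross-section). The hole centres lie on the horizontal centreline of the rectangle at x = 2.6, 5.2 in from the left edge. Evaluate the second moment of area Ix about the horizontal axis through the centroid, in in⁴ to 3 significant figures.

Ix ≈ 14.3 in⁴

Split into non-overlapping primitives; take the origin at the lower-left of the bounding box.
Plate: 7.8 × 2.8, A = 21.84 in², y = 1.4 in, Ī = 14.269 in⁴.
Hole 1 (subtracted): ⌀0.4, A = 0.12566 in², y = 1.4 in, Ī = 0.0012566 in⁴.
Hole 2 (subtracted): ⌀0.4, A = 0.12566 in², y = 1.4 in, Ī = 0.0012566 in⁴.
By symmetry the centroid is at mid-height, ȳ = 1.4 in.
All pieces are centred on the horizontal axis through the centroid, so I = ΣĪ (holes subtracted) = 14.266 in⁴.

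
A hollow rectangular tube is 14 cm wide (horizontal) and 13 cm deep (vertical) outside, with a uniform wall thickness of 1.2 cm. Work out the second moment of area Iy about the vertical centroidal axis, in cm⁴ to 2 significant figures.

Decompose the section into non-overlapping parts with the origin at the bottom-left of its bounding rectangle.
Outer rectangle: 14 × 13, A = 182 cm², x = 7 cm, Ī = 2 973 cm⁴.
Inner void (subtracted): 11.6 × 10.6, A = 123 cm², x = 7 cm, Ī = 1 379 cm⁴.
By symmetry the centroid is at mid-width, x̄ = 7 cm.
All pieces are centred on the vertical centroidal axis, so I = ΣĪ (holes subtracted) = 1 594 cm⁴.

Iy ≈ 1600 cm⁴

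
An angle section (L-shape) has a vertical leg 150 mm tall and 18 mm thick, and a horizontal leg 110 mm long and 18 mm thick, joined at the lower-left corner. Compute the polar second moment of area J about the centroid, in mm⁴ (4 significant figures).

J ≈ 1.392 × 10⁷ mm⁴

Treat the section as a set of non-overlapping primitives; coordinates are from the bounding-box lower-left.
Vertical leg: 18 × 150, A = 2 700 mm², y = 75 mm, Ī = 5 062 500 mm⁴.
Horizontal leg (remainder): 92 × 18, A = 1 656 mm², y = 9 mm, Ī = 44 712 mm⁴.
Centroid: ȳ = ΣA·y / ΣA = 49.9091 mm.
Transfer each piece to the centroidal x-axis using Ī + A·d² with d = y − 49.9091:
  vertical leg: d = 25.0909 mm → contributes +6 762 295 mm⁴
  horizontal leg (remainder): d = -40.9091 mm → contributes +2 816 117 mm⁴
Total I = 9 578 412 mm⁴.
For the y-axis: x̄ = 29.9091 mm.
Repeating about the centroidal y-axis gives I_y = 4 345 932 mm⁴.
Polar second moment: J = I_x + I_y = 13 924 344 mm⁴.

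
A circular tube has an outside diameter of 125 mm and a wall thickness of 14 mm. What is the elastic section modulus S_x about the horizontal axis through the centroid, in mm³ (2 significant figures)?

Split into non-overlapping primitives; take the origin at the lower-left of the bounding box.
Outer circle: ⌀125, A = 12 272 mm², y = 62.5 mm, Ī = 11 984 225 mm⁴.
Bore (subtracted): ⌀97, A = 7 390 mm², y = 62.5 mm, Ī = 4 345 671 mm⁴.
By symmetry the centroid is at mid-height, ȳ = 62.5 mm.
All pieces are centred on the horizontal axis through the centroid, so I = ΣĪ (holes subtracted) = 7 638 554 mm⁴.
Extreme fibre distance c = 62.5 mm; S = I/c = 122 217 mm³.

S_x ≈ 1.2 × 10⁵ mm³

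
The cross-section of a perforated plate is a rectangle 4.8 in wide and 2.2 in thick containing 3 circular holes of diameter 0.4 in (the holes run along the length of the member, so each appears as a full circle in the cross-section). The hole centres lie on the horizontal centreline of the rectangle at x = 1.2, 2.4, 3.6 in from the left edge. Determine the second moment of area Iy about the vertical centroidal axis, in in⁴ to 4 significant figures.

Iy ≈ 19.91 in⁴

Decompose the section into non-overlapping parts with the origin at the bottom-left of its bounding rectangle.
Plate: 4.8 × 2.2, A = 10.56 in², x = 2.4 in, Ī = 20.2752 in⁴.
Hole 1 (subtracted): ⌀0.4, A = 0.125664 in², x = 1.2 in, Ī = 0.00125664 in⁴.
Hole 2 (subtracted): ⌀0.4, A = 0.125664 in², x = 2.4 in, Ī = 0.00125664 in⁴.
Hole 3 (subtracted): ⌀0.4, A = 0.125664 in², x = 3.6 in, Ī = 0.00125664 in⁴.
By symmetry the centroid is at mid-width, x̄ = 2.4 in.
Transfer each piece to the vertical centroidal axis using Ī + A·d² with d = x − 2.4:
  plate: d = 0 in → contributes +20.2752 in⁴
  hole 1: d = -1.2 in → contributes −0.182212 in⁴
  hole 2: d = 0 in → contributes −0.00125664 in⁴
  hole 3: d = 1.2 in → contributes −0.182212 in⁴
Total I = 19.9095 in⁴.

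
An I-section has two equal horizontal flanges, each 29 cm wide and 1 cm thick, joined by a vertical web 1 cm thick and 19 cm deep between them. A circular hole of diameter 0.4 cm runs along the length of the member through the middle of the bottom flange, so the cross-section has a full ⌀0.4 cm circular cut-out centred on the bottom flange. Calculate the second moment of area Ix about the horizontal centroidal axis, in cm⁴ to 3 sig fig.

Ix ≈ 6360 cm⁴

Split into non-overlapping primitives; take the origin at the lower-left of the bounding box.
Bottom flange: 29 × 1, A = 29 cm², y = 0.5 cm, Ī = 2.4167 cm⁴.
Web: 1 × 19, A = 19 cm², y = 10.5 cm, Ī = 571.58 cm⁴.
Top flange: 29 × 1, A = 29 cm², y = 20.5 cm, Ī = 2.4167 cm⁴.
Hole (subtracted): ⌀0.4, A = 0.12566 cm², y = 0.5 cm, Ī = 0.0012566 cm⁴.
Centroid: ȳ = ΣA·y / ΣA = 10.516 cm.
Transfer each piece to the horizontal centroidal axis using Ī + A·d² with d = y − 10.516:
  bottom flange: d = -10.016 cm → contributes +2911.9 cm⁴
  web: d = -0.016347 cm → contributes +571.59 cm⁴
  top flange: d = 9.9837 cm → contributes +2892.9 cm⁴
  hole: d = -10.016 cm → contributes −12.609 cm⁴
Total I = 6363.8 cm⁴.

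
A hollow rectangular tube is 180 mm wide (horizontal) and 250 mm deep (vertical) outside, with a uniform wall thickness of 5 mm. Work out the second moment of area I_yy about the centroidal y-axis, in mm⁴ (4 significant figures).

Break the section into simple shapes (no overlaps), measuring from the bottom-left corner of the bounding box.
Outer rectangle: 180 × 250, A = 45 000 mm², x = 90 mm, Ī = 121 500 000 mm⁴.
Inner void (subtracted): 170 × 240, A = 40 800 mm², x = 90 mm, Ī = 98 260 000 mm⁴.
By symmetry the centroid is at mid-width, x̄ = 90 mm.
All pieces are centred on the centroidal y-axis, so I = ΣĪ (holes subtracted) = 23 240 000 mm⁴.

I_yy ≈ 2.324 × 10⁷ mm⁴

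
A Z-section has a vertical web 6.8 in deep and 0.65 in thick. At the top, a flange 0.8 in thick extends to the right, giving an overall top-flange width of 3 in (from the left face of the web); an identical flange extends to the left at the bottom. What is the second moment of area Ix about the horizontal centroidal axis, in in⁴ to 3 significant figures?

Ix ≈ 51.1 in⁴

Treat the section as a set of non-overlapping primitives; coordinates are from the bounding-box lower-left.
Web: 0.65 × 6.8, A = 4.42 in², y = 3.4 in, Ī = 17.032 in⁴.
Top flange (beyond web): 2.35 × 0.8, A = 1.88 in², y = 6.4 in, Ī = 0.10027 in⁴.
Bottom flange (beyond web): 2.35 × 0.8, A = 1.88 in², y = 0.4 in, Ī = 0.10027 in⁴.
Centroid: ȳ = ΣA·y / ΣA = 3.4 in.
Transfer each piece to the horizontal centroidal axis using Ī + A·d² with d = y − 3.4:
  web: d = 0 in → contributes +17.032 in⁴
  top flange (beyond web): d = 3 in → contributes +17.02 in⁴
  bottom flange (beyond web): d = -3 in → contributes +17.02 in⁴
Total I = 51.072 in⁴.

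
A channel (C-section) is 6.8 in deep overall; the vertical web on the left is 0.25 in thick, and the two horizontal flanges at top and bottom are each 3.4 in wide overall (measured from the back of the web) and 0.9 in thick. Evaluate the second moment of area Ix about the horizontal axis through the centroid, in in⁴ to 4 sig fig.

Treat the section as a set of non-overlapping primitives; coordinates are from the bounding-box lower-left.
Web: 0.25 × 6.8, A = 1.7 in², y = 3.4 in, Ī = 6.55067 in⁴.
Top flange (beyond web): 3.15 × 0.9, A = 2.835 in², y = 6.35 in, Ī = 0.191363 in⁴.
Bottom flange (beyond web): 3.15 × 0.9, A = 2.835 in², y = 0.45 in, Ī = 0.191363 in⁴.
By symmetry the centroid is at mid-height, ȳ = 3.4 in.
Transfer each piece to the horizontal axis through the centroid using Ī + A·d² with d = y − 3.4:
  web: d = 0 in → contributes +6.55067 in⁴
  top flange (beyond web): d = 2.95 in → contributes +24.863 in⁴
  bottom flange (beyond web): d = -2.95 in → contributes +24.863 in⁴
Total I = 56.2766 in⁴.

Ix ≈ 56.28 in⁴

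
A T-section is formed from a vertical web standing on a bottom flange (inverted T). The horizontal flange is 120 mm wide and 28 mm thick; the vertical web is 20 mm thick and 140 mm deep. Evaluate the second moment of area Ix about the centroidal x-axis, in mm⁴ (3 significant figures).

Ix ≈ 1.56 × 10⁷ mm⁴

Break the section into simple shapes (no overlaps), measuring from the bottom-left corner of the bounding box.
Flange: 120 × 28, A = 3 360 mm², y = 14 mm, Ī = 219 520 mm⁴.
Web: 20 × 140, A = 2 800 mm², y = 98 mm, Ī = 4 573 333 mm⁴.
Centroid: ȳ = ΣA·y / ΣA = 52.182 mm.
Transfer each piece to the centroidal x-axis using Ī + A·d² with d = y − 52.182:
  flange: d = -38.182 mm → contributes +5 117 900 mm⁴
  web: d = 45.818 mm → contributes +10 451 390 mm⁴
Total I = 15 569 290 mm⁴.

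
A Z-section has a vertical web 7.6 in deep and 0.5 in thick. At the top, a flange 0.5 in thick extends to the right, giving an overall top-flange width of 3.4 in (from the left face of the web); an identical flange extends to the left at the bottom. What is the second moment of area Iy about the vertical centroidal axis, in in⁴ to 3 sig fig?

Decompose the section into non-overlapping parts with the origin at the bottom-left of its bounding rectangle.
Web: 0.5 × 7.6, A = 3.8 in², x = 3.15 in, Ī = 0.079167 in⁴.
Top flange (beyond web): 2.9 × 0.5, A = 1.45 in², x = 4.85 in, Ī = 1.0162 in⁴.
Bottom flange (beyond web): 2.9 × 0.5, A = 1.45 in², x = 1.45 in, Ī = 1.0162 in⁴.
Centroid: x̄ = ΣA·x / ΣA = 3.15 in.
Transfer each piece to the vertical centroidal axis using Ī + A·d² with d = x − 3.15:
  web: d = 0 in → contributes +0.079167 in⁴
  top flange (beyond web): d = 1.7 in → contributes +5.2067 in⁴
  bottom flange (beyond web): d = -1.7 in → contributes +5.2067 in⁴
Total I = 10.493 in⁴.

Iy ≈ 10.5 in⁴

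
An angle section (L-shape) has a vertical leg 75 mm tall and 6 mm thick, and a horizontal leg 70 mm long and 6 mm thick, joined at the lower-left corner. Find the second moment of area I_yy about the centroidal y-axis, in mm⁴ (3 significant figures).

I_yy ≈ 3.86 × 10⁵ mm⁴

Treat the section as a set of non-overlapping primitives; coordinates are from the bounding-box lower-left.
Vertical leg: 6 × 75, A = 450 mm², x = 3 mm, Ī = 1 350 mm⁴.
Horizontal leg (remainder): 64 × 6, A = 384 mm², x = 38 mm, Ī = 131 072 mm⁴.
Centroid: x̄ = ΣA·x / ΣA = 19.115 mm.
Transfer each piece to the centroidal y-axis using Ī + A·d² with d = x − 19.115:
  vertical leg: d = -16.115 mm → contributes +118 214 mm⁴
  horizontal leg (remainder): d = 18.885 mm → contributes +268 021 mm⁴
Total I = 386 235 mm⁴.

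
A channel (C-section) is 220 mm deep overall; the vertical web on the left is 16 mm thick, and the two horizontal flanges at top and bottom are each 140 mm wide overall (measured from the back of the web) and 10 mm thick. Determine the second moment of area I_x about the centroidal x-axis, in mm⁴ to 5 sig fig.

Decompose the section into non-overlapping parts with the origin at the bottom-left of its bounding rectangle.
Web: 16 × 220, A = 3 520 mm², y = 110 mm, Ī = 14 197 333 mm⁴.
Top flange (beyond web): 124 × 10, A = 1 240 mm², y = 215 mm, Ī = 10333.33 mm⁴.
Bottom flange (beyond web): 124 × 10, A = 1 240 mm², y = 5 mm, Ī = 10333.33 mm⁴.
By symmetry the centroid is at mid-height, ȳ = 110 mm.
Transfer each piece to the centroidal x-axis using Ī + A·d² with d = y − 110:
  web: d = 0 mm → contributes +14 197 333 mm⁴
  top flange (beyond web): d = 105 mm → contributes +13 681 333 mm⁴
  bottom flange (beyond web): d = -105 mm → contributes +13 681 333 mm⁴
Total I = 41 560 000 mm⁴.

I_x ≈ 4.1560 × 10⁷ mm⁴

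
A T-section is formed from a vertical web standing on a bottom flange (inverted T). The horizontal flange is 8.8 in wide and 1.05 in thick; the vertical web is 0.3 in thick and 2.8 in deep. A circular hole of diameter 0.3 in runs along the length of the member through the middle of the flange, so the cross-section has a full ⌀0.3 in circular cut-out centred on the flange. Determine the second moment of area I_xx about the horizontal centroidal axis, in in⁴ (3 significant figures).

I_xx ≈ 4.25 in⁴

Treat the section as a set of non-overlapping primitives; coordinates are from the bounding-box lower-left.
Flange: 8.8 × 1.05, A = 9.24 in², y = 0.525 in, Ī = 0.84893 in⁴.
Web: 0.3 × 2.8, A = 0.84 in², y = 2.45 in, Ī = 0.5488 in⁴.
Hole (subtracted): ⌀0.3, A = 0.070686 in², y = 0.525 in, Ī = 0.00039761 in⁴.
Centroid: ȳ = ΣA·y / ΣA = 0.68655 in.
Transfer each piece to the horizontal centroidal axis using Ī + A·d² with d = y − 0.68655:
  flange: d = -0.16155 in → contributes +1.0901 in⁴
  web: d = 1.7635 in → contributes +3.161 in⁴
  hole: d = -0.16155 in → contributes −0.0022424 in⁴
Total I = 4.2488 in⁴.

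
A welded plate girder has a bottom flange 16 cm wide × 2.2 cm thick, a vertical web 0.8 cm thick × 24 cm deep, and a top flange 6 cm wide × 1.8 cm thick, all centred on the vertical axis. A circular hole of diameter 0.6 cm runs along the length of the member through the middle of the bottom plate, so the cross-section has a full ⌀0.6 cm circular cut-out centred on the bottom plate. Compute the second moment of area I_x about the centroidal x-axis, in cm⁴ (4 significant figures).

Decompose the section into non-overlapping parts with the origin at the bottom-left of its bounding rectangle.
Bottom plate: 16 × 2.2, A = 35.2 cm², y = 1.1 cm, Ī = 14.1973 cm⁴.
Web plate: 0.8 × 24, A = 19.2 cm², y = 14.2 cm, Ī = 921.6 cm⁴.
Top plate: 6 × 1.8, A = 10.8 cm², y = 27.1 cm, Ī = 2.916 cm⁴.
Hole (subtracted): ⌀0.6, A = 0.282743 cm², y = 1.1 cm, Ī = 0.00636173 cm⁴.
Centroid: ȳ = ΣA·y / ΣA = 9.29998 cm.
Transfer each piece to the centroidal x-axis using Ī + A·d² with d = y − 9.29998:
  bottom plate: d = -8.19998 cm → contributes +2381.03 cm⁴
  web plate: d = 4.90002 cm → contributes +1382.6 cm⁴
  top plate: d = 17.8 cm → contributes +3424.8 cm⁴
  hole: d = -8.19998 cm → contributes −19.0179 cm⁴
Total I = 7169.41 cm⁴.

I_x ≈ 7169 cm⁴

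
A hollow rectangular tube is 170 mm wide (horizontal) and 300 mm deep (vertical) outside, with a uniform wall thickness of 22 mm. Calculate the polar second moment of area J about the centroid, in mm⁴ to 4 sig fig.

Split into non-overlapping primitives; take the origin at the lower-left of the bounding box.
Outer rectangle: 170 × 300, A = 51 000 mm², y = 150 mm, Ī = 382 500 000 mm⁴.
Inner void (subtracted): 126 × 256, A = 32 256 mm², y = 150 mm, Ī = 176 160 768 mm⁴.
By symmetry the centroid is at mid-height, ȳ = 150 mm.
All pieces are centred on the centroidal x-axis, so I = ΣĪ (holes subtracted) = 206 339 232 mm⁴.
Repeating about the centroidal y-axis gives I_y = 80 150 312 mm⁴.
Polar second moment: J = I_x + I_y = 286 489 544 mm⁴.

J ≈ 2.865 × 10⁸ mm⁴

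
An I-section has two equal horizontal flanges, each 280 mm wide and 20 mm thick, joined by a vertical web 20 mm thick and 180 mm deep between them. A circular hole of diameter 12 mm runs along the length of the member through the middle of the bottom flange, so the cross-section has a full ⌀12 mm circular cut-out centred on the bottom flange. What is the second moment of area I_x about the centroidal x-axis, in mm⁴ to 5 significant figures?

Decompose the section into non-overlapping parts with the origin at the bottom-left of its bounding rectangle.
Bottom flange: 280 × 20, A = 5 600 mm², y = 10 mm, Ī = 186666.7 mm⁴.
Web: 20 × 180, A = 3 600 mm², y = 110 mm, Ī = 9 720 000 mm⁴.
Top flange: 280 × 20, A = 5 600 mm², y = 210 mm, Ī = 186666.7 mm⁴.
Hole (subtracted): ⌀12, A = 113.0973 mm², y = 10 mm, Ī = 1017.876 mm⁴.
Centroid: ȳ = ΣA·y / ΣA = 110.7701 mm.
Transfer each piece to the centroidal x-axis using Ī + A·d² with d = y − 110.7701:
  bottom flange: d = -100.7701 mm → contributes +57 052 450 mm⁴
  web: d = -0.7700557 mm → contributes +9 722 135 mm⁴
  top flange: d = 99.22994 mm → contributes +55 327 525 mm⁴
  hole: d = -100.7701 mm → contributes −1 149 477 mm⁴
Total I = 120 952 633 mm⁴.

I_x ≈ 1.2095 × 10⁸ mm⁴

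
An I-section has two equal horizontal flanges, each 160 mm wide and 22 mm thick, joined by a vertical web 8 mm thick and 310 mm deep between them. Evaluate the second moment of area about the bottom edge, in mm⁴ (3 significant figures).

I_base ≈ 5.12 × 10⁸ mm⁴

Break the section into simple shapes (no overlaps), measuring from the bottom-left corner of the bounding box.
Bottom flange: 160 × 22, A = 3 520 mm², y = 11 mm, Ī = 141 973 mm⁴.
Web: 8 × 310, A = 2 480 mm², y = 177 mm, Ī = 19 860 667 mm⁴.
Top flange: 160 × 22, A = 3 520 mm², y = 343 mm, Ī = 141 973 mm⁴.
Transfer each piece to the base of the section using Ī + A·d² with d = y − 0:
  bottom flange: d = 11 mm → contributes +567 893 mm⁴
  web: d = 177 mm → contributes +97 556 587 mm⁴
  top flange: d = 343 mm → contributes +414 266 453 mm⁴
Total I = 512 390 933 mm⁴.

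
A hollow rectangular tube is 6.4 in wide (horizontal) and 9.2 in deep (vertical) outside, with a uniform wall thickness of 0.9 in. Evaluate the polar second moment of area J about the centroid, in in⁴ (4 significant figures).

J ≈ 400.9 in⁴

Break the section into simple shapes (no overlaps), measuring from the bottom-left corner of the bounding box.
Outer rectangle: 6.4 × 9.2, A = 58.88 in², y = 4.6 in, Ī = 415.3 in⁴.
Inner void (subtracted): 4.6 × 7.4, A = 34.04 in², y = 4.6 in, Ī = 155.336 in⁴.
By symmetry the centroid is at mid-height, ȳ = 4.6 in.
All pieces are centred on the centroidal x-axis, so I = ΣĪ (holes subtracted) = 259.964 in⁴.
Repeating about the centroidal y-axis gives I_y = 140.953 in⁴.
Polar second moment: J = I_x + I_y = 400.918 in⁴.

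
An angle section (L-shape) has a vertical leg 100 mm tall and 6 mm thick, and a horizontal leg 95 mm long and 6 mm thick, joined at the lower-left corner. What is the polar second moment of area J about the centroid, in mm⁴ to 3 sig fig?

J ≈ 2.12 × 10⁶ mm⁴

Break the section into simple shapes (no overlaps), measuring from the bottom-left corner of the bounding box.
Vertical leg: 6 × 100, A = 600 mm², y = 50 mm, Ī = 500 000 mm⁴.
Horizontal leg (remainder): 89 × 6, A = 534 mm², y = 3 mm, Ī = 1 602 mm⁴.
Centroid: ȳ = ΣA·y / ΣA = 27.868 mm.
Transfer each piece to the centroidal x-axis using Ī + A·d² with d = y − 27.868:
  vertical leg: d = 22.132 mm → contributes +793 903 mm⁴
  horizontal leg (remainder): d = -24.868 mm → contributes +331 830 mm⁴
Total I = 1 125 732 mm⁴.
For the y-axis: x̄ = 25.368 mm.
Repeating about the centroidal y-axis gives I_y = 991 765 mm⁴.
Polar second moment: J = I_x + I_y = 2 117 497 mm⁴.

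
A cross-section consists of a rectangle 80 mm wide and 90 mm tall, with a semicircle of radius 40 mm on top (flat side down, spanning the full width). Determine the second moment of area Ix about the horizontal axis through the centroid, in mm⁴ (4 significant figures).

Ix ≈ 1.230 × 10⁷ mm⁴

Treat the section as a set of non-overlapping primitives; coordinates are from the bounding-box lower-left.
Rectangular body: 80 × 90, A = 7 200 mm², y = 45 mm, Ī = 4 860 000 mm⁴.
Semicircular cap: semicircle r = 40, A = 2513.27 mm², y = 106.977 mm, Ī = 280 978 mm⁴.
Centroid: ȳ = ΣA·y / ΣA = 61.0362 mm.
Transfer each piece to the horizontal axis through the centroid using Ī + A·d² with d = y − 61.0362:
  rectangular body: d = -16.0362 mm → contributes +6 711 550 mm⁴
  semicircular cap: d = 45.9403 mm → contributes +5 585 277 mm⁴
Total I = 12 296 827 mm⁴.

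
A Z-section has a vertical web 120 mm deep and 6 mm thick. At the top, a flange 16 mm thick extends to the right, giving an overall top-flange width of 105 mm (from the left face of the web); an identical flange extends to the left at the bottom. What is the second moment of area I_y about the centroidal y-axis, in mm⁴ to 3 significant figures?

Treat the section as a set of non-overlapping primitives; coordinates are from the bounding-box lower-left.
Web: 6 × 120, A = 720 mm², x = 102 mm, Ī = 2 160 mm⁴.
Top flange (beyond web): 99 × 16, A = 1 584 mm², x = 154.5 mm, Ī = 1 293 732 mm⁴.
Bottom flange (beyond web): 99 × 16, A = 1 584 mm², x = 49.5 mm, Ī = 1 293 732 mm⁴.
Centroid: x̄ = ΣA·x / ΣA = 102 mm.
Transfer each piece to the centroidal y-axis using Ī + A·d² with d = x − 102:
  web: d = 0 mm → contributes +2 160 mm⁴
  top flange (beyond web): d = 52.5 mm → contributes +5 659 632 mm⁴
  bottom flange (beyond web): d = -52.5 mm → contributes +5 659 632 mm⁴
Total I = 11 321 424 mm⁴.

I_y ≈ 1.13 × 10⁷ mm⁴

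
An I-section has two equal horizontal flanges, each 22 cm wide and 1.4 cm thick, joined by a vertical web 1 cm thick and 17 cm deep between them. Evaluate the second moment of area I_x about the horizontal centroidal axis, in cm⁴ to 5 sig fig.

I_x ≈ 5633.3 cm⁴

Split into non-overlapping primitives; take the origin at the lower-left of the bounding box.
Bottom flange: 22 × 1.4, A = 30.8 cm², y = 0.7 cm, Ī = 5.030667 cm⁴.
Web: 1 × 17, A = 17 cm², y = 9.9 cm, Ī = 409.4167 cm⁴.
Top flange: 22 × 1.4, A = 30.8 cm², y = 19.1 cm, Ī = 5.030667 cm⁴.
By symmetry the centroid is at mid-height, ȳ = 9.9 cm.
Transfer each piece to the horizontal centroidal axis using Ī + A·d² with d = y − 9.9:
  bottom flange: d = -9.2 cm → contributes +2611.943 cm⁴
  web: d = 0 cm → contributes +409.4167 cm⁴
  top flange: d = 9.2 cm → contributes +2611.943 cm⁴
Total I = 5633.302 cm⁴.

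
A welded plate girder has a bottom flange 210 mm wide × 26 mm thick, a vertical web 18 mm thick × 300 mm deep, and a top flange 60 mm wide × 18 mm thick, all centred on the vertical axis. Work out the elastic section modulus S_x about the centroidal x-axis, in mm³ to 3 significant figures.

S_x ≈ 7.45 × 10⁵ mm³

Treat the section as a set of non-overlapping primitives; coordinates are from the bounding-box lower-left.
Bottom plate: 210 × 26, A = 5 460 mm², y = 13 mm, Ī = 307 580 mm⁴.
Web plate: 18 × 300, A = 5 400 mm², y = 176 mm, Ī = 40 500 000 mm⁴.
Top plate: 60 × 18, A = 1 080 mm², y = 335 mm, Ī = 29 160 mm⁴.
Centroid: ȳ = ΣA·y / ΣA = 115.84 mm.
Transfer each piece to the centroidal x-axis using Ī + A·d² with d = y − 115.84:
  bottom plate: d = -102.84 mm → contributes +58 057 639 mm⁴
  web plate: d = 60.156 mm → contributes +60 041 076 mm⁴
  top plate: d = 219.16 mm → contributes +51 900 756 mm⁴
Total I = 169 999 470 mm⁴.
Extreme fibre distance c = 228.16 mm; S = I/c = 745 103 mm³.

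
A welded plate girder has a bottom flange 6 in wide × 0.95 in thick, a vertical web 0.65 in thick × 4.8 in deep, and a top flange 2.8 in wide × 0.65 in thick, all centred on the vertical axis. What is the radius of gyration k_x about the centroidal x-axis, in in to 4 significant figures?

k_x ≈ 2.270 in

Break the section into simple shapes (no overlaps), measuring from the bottom-left corner of the bounding box.
Bottom plate: 6 × 0.95, A = 5.7 in², y = 0.475 in, Ī = 0.428688 in⁴.
Web plate: 0.65 × 4.8, A = 3.12 in², y = 3.35 in, Ī = 5.9904 in⁴.
Top plate: 2.8 × 0.65, A = 1.82 in², y = 6.075 in, Ī = 0.0640792 in⁴.
Centroid: ȳ = ΣA·y / ΣA = 2.27594 in.
Transfer each piece to the centroidal x-axis using Ī + A·d² with d = y − 2.27594:
  bottom plate: d = -1.80094 in → contributes +18.916 in⁴
  web plate: d = 1.07406 in → contributes +9.58965 in⁴
  top plate: d = 3.79906 in → contributes +26.3319 in⁴
Total I = 54.8375 in⁴.
Radius of gyration: k = √(I/A) = √(54.8375 / 10.64) = 2.27022 in.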